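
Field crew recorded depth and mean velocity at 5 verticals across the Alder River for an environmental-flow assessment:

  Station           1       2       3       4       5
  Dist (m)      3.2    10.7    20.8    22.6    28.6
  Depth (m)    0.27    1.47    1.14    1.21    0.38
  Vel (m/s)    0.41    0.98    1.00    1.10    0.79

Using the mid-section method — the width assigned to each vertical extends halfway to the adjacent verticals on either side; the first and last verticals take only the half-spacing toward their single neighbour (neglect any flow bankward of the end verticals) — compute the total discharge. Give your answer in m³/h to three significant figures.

w_1 = (10.7 − 3.2)/2 = 3.75 m; q_1 = 0.41 × 0.27 × 3.75 = 0.4151 m³/s
w_2 = (20.8 − 3.2)/2 = 8.8 m; q_2 = 0.98 × 1.47 × 8.8 = 12.68 m³/s
w_3 = (22.6 − 10.7)/2 = 5.95 m; q_3 = 1.00 × 1.14 × 5.95 = 6.783 m³/s
w_4 = (28.6 − 20.8)/2 = 3.9 m; q_4 = 1.10 × 1.21 × 3.9 = 5.191 m³/s
w_5 = (28.6 − 22.6)/2 = 3 m; q_5 = 0.79 × 0.38 × 3 = 0.9006 m³/s
Q = Σ qᵢ = 25.97 m³/s
= 25.97 × 3600 = 93480 m³/h

93500 m³/h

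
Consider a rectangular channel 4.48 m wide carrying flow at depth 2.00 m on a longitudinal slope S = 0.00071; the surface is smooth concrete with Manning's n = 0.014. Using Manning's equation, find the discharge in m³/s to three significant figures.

A = b·y = 4.48 × 2.00 = 8.960 m²
P = b + 2y = 4.48 + 2×2.00 = 8.480 m
R = A/P = 8.960/8.480 = 1.057 m
Q = (1/n)·A·R^(2/3)·S^(1/2) = (1/0.014) × 8.960 × 1.057^(2/3) × 0.00071^(1/2) = 17.69 m³/s

17.7 m³/s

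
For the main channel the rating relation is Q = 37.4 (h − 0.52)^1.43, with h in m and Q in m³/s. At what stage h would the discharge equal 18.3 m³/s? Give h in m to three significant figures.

1.13 m

h − h₀ = (Q/C)^(1/b) = (18.3/37.4)^(1/1.43) = 0.6066 m
h = 0.52 + 0.6066 = 1.127 m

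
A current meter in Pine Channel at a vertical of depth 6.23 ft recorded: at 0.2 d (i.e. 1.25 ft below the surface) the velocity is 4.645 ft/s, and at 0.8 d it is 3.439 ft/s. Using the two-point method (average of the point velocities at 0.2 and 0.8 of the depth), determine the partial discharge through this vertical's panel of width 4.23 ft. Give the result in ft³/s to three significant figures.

107 ft³/s

v̄ = (4.645 + 3.439) / 2 = 4.042 ft/s
q = v̄ × d × w = 4.042 × 6.23 × 4.23 = 106.5 ft³/s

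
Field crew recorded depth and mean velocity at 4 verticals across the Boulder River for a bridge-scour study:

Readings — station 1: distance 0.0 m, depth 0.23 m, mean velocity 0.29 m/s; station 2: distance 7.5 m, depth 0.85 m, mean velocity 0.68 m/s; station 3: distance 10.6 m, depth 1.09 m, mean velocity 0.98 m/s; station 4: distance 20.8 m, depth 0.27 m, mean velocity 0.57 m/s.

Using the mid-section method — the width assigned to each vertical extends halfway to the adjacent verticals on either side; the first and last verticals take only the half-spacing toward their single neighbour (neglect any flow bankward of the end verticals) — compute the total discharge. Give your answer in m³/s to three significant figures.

11.2 m³/s

w_1 = (7.5 − 0.0)/2 = 3.75 m; q_1 = 0.29 × 0.23 × 3.75 = 0.2501 m³/s
w_2 = (10.6 − 0.0)/2 = 5.3 m; q_2 = 0.68 × 0.85 × 5.3 = 3.063 m³/s
w_3 = (20.8 − 7.5)/2 = 6.65 m; q_3 = 0.98 × 1.09 × 6.65 = 7.104 m³/s
w_4 = (20.8 − 10.6)/2 = 5.1 m; q_4 = 0.57 × 0.27 × 5.1 = 0.7849 m³/s
Q = Σ qᵢ = 11.20 m³/s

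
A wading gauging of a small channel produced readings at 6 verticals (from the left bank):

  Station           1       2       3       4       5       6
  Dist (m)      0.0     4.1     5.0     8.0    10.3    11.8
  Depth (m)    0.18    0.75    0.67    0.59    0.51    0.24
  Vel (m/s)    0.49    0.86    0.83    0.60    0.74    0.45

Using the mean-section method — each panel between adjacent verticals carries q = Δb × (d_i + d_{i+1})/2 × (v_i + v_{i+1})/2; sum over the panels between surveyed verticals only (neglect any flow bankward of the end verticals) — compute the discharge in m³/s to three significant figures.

Panel 1-2: Δb = 4.1 m, d̄ = (0.18+0.75)/2 = 0.465, v̄ = (0.49+0.86)/2 = 0.675 → q = 4.1×0.465×0.675 = 1.287 m³/s
Panel 2-3: Δb = 0.9 m, d̄ = (0.75+0.67)/2 = 0.71, v̄ = (0.86+0.83)/2 = 0.845 → q = 0.9×0.71×0.845 = 0.5400 m³/s
Panel 3-4: Δb = 3 m, d̄ = (0.67+0.59)/2 = 0.63, v̄ = (0.83+0.60)/2 = 0.715 → q = 3×0.63×0.715 = 1.351 m³/s
Panel 4-5: Δb = 2.3 m, d̄ = (0.59+0.51)/2 = 0.55, v̄ = (0.60+0.74)/2 = 0.67 → q = 2.3×0.55×0.67 = 0.8476 m³/s
Panel 5-6: Δb = 1.5 m, d̄ = (0.51+0.24)/2 = 0.375, v̄ = (0.74+0.45)/2 = 0.595 → q = 1.5×0.375×0.595 = 0.3347 m³/s
Q = Σ q = 4.360 m³/s

4.36 m³/s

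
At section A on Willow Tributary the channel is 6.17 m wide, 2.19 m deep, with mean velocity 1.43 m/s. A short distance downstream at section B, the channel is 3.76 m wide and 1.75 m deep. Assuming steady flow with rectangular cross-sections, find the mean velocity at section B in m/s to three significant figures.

Q = A₁V₁ = (6.17×2.19) × 1.43 = 19.32 m³/s
A₂ = 3.76 × 1.75 = 6.580 m²
V₂ = Q/A₂ = 19.32/6.580 = 2.937 m/s

2.94 m/s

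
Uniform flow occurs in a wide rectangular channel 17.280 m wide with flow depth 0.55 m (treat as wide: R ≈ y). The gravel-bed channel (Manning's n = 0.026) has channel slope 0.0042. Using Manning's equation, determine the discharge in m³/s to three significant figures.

15.9 m³/s

A = b·y = 17.280 × 0.55 = 9.504 m²
Wide channel: R ≈ y = 0.55 m
Q = (1/n)·A·R^(2/3)·S^(1/2) = (1/0.026) × 9.504 × 0.5500^(2/3) × 0.0042^(1/2) = 15.90 m³/s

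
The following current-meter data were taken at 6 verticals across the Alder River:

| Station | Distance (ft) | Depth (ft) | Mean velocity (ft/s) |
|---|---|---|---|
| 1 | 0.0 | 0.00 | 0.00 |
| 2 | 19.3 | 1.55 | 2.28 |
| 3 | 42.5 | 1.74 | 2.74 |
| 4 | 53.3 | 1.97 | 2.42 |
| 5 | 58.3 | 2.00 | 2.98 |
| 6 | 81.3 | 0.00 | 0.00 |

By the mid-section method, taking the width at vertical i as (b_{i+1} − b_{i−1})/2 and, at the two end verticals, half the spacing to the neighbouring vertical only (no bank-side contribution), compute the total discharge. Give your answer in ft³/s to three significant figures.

277 ft³/s

w_2 = (42.5 − 0.0)/2 = 21.25 ft; q_2 = 2.28 × 1.55 × 21.25 = 75.10 ft³/s
w_3 = (53.3 − 19.3)/2 = 17 ft; q_3 = 2.74 × 1.74 × 17 = 81.05 ft³/s
w_4 = (58.3 − 42.5)/2 = 7.9 ft; q_4 = 2.42 × 1.97 × 7.9 = 37.66 ft³/s
w_5 = (81.3 − 53.3)/2 = 14 ft; q_5 = 2.98 × 2.00 × 14 = 83.44 ft³/s
Stations 1, 6 contribute zero (depth or velocity is 0).
Q = Σ qᵢ = 277.2 ft³/s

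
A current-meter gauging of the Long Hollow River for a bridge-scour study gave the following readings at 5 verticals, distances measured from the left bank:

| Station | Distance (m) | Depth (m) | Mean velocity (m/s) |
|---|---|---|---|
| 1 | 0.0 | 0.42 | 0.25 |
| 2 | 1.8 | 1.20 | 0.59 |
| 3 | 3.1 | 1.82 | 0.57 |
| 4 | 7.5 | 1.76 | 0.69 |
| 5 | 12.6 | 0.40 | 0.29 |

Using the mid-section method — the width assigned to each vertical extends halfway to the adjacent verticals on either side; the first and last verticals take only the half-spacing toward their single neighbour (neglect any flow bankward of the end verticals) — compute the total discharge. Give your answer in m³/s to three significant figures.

10.2 m³/s

w_1 = (1.8 − 0.0)/2 = 0.9 m; q_1 = 0.25 × 0.42 × 0.9 = 0.09450 m³/s
w_2 = (3.1 − 0.0)/2 = 1.55 m; q_2 = 0.59 × 1.20 × 1.55 = 1.097 m³/s
w_3 = (7.5 − 1.8)/2 = 2.85 m; q_3 = 0.57 × 1.82 × 2.85 = 2.957 m³/s
w_4 = (12.6 − 3.1)/2 = 4.75 m; q_4 = 0.69 × 1.76 × 4.75 = 5.768 m³/s
w_5 = (12.6 − 7.5)/2 = 2.55 m; q_5 = 0.29 × 0.40 × 2.55 = 0.2958 m³/s
Q = Σ qᵢ = 10.21 m³/s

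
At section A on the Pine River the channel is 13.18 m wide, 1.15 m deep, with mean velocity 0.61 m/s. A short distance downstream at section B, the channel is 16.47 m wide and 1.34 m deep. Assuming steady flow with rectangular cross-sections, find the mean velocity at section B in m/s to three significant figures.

Q = A₁V₁ = (13.18×1.15) × 0.61 = 9.246 m³/s
A₂ = 16.47 × 1.34 = 22.07 m²
V₂ = Q/A₂ = 9.246/22.07 = 0.4189 m/s

0.419 m/s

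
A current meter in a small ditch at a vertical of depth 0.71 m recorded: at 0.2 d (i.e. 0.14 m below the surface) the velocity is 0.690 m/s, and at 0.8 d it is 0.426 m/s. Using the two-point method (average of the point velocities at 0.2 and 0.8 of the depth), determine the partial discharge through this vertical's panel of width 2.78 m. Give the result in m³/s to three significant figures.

v̄ = (0.690 + 0.426) / 2 = 0.5580 m/s
q = v̄ × d × w = 0.5580 × 0.71 × 2.78 = 1.101 m³/s

1.10 m³/s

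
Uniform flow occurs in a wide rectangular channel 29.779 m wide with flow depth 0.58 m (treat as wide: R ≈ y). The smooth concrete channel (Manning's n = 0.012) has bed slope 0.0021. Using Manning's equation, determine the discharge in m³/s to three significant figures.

A = b·y = 29.779 × 0.58 = 17.27 m²
Wide channel: R ≈ y = 0.58 m
Q = (1/n)·A·R^(2/3)·S^(1/2) = (1/0.012) × 17.27 × 0.5800^(2/3) × 0.0021^(1/2) = 45.87 m³/s

45.9 m³/s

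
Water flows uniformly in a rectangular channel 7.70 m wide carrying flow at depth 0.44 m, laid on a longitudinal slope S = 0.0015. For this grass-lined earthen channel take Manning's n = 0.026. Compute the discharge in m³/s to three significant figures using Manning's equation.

A = b·y = 7.70 × 0.44 = 3.388 m²
P = b + 2y = 7.70 + 2×0.44 = 8.580 m
R = A/P = 3.388/8.580 = 0.3949 m
Q = (1/n)·A·R^(2/3)·S^(1/2) = (1/0.026) × 3.388 × 0.3949^(2/3) × 0.0015^(1/2) = 2.716 m³/s

2.72 m³/s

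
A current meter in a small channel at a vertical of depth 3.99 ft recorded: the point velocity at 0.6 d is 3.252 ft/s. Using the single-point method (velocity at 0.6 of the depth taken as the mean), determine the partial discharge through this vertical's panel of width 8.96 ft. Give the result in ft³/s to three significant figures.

v̄ = v₀.₆ = 3.252 ft/s
q = v̄ × d × w = 3.252 × 3.99 × 8.96 = 116.3 ft³/s

116 ft³/s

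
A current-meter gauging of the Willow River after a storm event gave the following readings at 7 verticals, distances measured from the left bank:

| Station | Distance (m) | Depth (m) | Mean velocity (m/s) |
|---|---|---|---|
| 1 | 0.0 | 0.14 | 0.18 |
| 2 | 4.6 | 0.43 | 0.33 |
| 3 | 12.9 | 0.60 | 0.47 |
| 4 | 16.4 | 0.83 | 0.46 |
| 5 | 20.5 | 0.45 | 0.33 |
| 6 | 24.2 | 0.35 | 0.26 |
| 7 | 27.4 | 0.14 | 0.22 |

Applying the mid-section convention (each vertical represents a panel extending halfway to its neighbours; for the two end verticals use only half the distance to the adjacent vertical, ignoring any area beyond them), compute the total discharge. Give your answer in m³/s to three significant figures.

w_1 = (4.6 − 0.0)/2 = 2.3 m; q_1 = 0.18 × 0.14 × 2.3 = 0.05796 m³/s
w_2 = (12.9 − 0.0)/2 = 6.45 m; q_2 = 0.33 × 0.43 × 6.45 = 0.9153 m³/s
w_3 = (16.4 − 4.6)/2 = 5.9 m; q_3 = 0.47 × 0.60 × 5.9 = 1.664 m³/s
w_4 = (20.5 − 12.9)/2 = 3.8 m; q_4 = 0.46 × 0.83 × 3.8 = 1.451 m³/s
w_5 = (24.2 − 16.4)/2 = 3.9 m; q_5 = 0.33 × 0.45 × 3.9 = 0.5792 m³/s
w_6 = (27.4 − 20.5)/2 = 3.45 m; q_6 = 0.26 × 0.35 × 3.45 = 0.3140 m³/s
w_7 = (27.4 − 24.2)/2 = 1.6 m; q_7 = 0.22 × 0.14 × 1.6 = 0.04928 m³/s
Q = Σ qᵢ = 5.030 m³/s

5.03 m³/s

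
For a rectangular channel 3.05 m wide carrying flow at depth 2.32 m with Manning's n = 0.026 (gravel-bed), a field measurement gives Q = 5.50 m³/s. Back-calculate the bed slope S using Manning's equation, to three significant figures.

0.000456

A = b·y = 3.05 × 2.32 = 7.076 m²
P = b + 2y = 3.05 + 2×2.32 = 7.690 m
R = A/P = 7.076/7.690 = 0.9202 m
S = (Q·n / (1·A·R^(2/3)))² = (5.50×0.026 / (1×7.076×0.9460))² = 0.0004563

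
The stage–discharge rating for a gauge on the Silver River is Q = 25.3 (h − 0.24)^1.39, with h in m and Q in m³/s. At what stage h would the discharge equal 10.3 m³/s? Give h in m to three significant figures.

0.764 m

h − h₀ = (Q/C)^(1/b) = (10.3/25.3)^(1/1.39) = 0.5239 m
h = 0.24 + 0.5239 = 0.7639 m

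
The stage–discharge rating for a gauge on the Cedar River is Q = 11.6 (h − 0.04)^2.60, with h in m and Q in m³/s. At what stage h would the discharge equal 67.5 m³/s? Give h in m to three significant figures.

h − h₀ = (Q/C)^(1/b) = (67.5/11.6)^(1/2.60) = 1.969 m
h = 0.04 + 1.969 = 2.009 m

2.01 m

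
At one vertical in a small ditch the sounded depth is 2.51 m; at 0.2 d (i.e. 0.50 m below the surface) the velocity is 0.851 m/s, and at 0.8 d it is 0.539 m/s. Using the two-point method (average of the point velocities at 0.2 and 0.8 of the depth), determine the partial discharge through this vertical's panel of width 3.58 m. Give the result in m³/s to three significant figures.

v̄ = (0.851 + 0.539) / 2 = 0.6950 m/s
q = v̄ × d × w = 0.6950 × 2.51 × 3.58 = 6.245 m³/s

6.25 m³/s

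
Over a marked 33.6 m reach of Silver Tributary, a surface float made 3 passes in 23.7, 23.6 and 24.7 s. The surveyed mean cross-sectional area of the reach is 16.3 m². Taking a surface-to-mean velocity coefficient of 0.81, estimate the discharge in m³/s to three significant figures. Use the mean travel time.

t̄ = (23.7 + 23.6 + 24.7) / 3 = 24 s
v_surface = L / t̄ = 33.6 / 24 = 1.400 m/s
v_mean = 0.81 × 1.400 = 1.134 m/s
Q = A × v_mean = 16.3 × 1.134 = 18.48 m³/s

18.5 m³/s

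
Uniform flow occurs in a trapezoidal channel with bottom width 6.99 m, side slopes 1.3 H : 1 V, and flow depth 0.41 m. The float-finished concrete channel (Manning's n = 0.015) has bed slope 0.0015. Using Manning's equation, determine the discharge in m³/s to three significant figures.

4.10 m³/s

A = (b + z·y)·y = (6.99 + 1.3×0.41)×0.41 = 3.084 m²
P = b + 2y√(1+z²) = 6.99 + 2×0.41×√(1+1.3²) = 8.335 m
R = A/P = 3.084/8.335 = 0.3701 m
Q = (1/n)·A·R^(2/3)·S^(1/2) = (1/0.015) × 3.084 × 0.3701^(2/3) × 0.0015^(1/2) = 4.105 m³/s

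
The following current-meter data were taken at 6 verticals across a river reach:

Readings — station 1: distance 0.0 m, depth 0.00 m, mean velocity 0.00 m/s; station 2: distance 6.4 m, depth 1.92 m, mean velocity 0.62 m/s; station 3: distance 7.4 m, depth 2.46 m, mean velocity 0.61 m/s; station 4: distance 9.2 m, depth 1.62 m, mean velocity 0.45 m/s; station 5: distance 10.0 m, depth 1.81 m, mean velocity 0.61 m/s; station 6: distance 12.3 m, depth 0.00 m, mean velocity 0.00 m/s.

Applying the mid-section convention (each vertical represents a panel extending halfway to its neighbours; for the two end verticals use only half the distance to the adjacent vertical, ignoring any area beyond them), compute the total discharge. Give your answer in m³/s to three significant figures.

w_2 = (7.4 − 0.0)/2 = 3.7 m; q_2 = 0.62 × 1.92 × 3.7 = 4.404 m³/s
w_3 = (9.2 − 6.4)/2 = 1.4 m; q_3 = 0.61 × 2.46 × 1.4 = 2.101 m³/s
w_4 = (10.0 − 7.4)/2 = 1.3 m; q_4 = 0.45 × 1.62 × 1.3 = 0.9477 m³/s
w_5 = (12.3 − 9.2)/2 = 1.55 m; q_5 = 0.61 × 1.81 × 1.55 = 1.711 m³/s
Stations 1, 6 contribute zero (depth or velocity is 0).
Q = Σ qᵢ = 9.164 m³/s

9.16 m³/s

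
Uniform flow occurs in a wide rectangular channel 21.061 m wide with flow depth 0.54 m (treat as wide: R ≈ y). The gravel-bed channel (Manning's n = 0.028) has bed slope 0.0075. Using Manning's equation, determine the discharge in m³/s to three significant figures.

A = b·y = 21.061 × 0.54 = 11.37 m²
Wide channel: R ≈ y = 0.54 m
Q = (1/n)·A·R^(2/3)·S^(1/2) = (1/0.028) × 11.37 × 0.5400^(2/3) × 0.0075^(1/2) = 23.33 m³/s

23.3 m³/s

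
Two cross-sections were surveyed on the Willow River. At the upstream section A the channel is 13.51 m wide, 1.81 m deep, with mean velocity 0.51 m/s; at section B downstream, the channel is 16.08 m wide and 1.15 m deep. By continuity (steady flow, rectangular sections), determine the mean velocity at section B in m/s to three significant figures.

0.674 m/s

Q = A₁V₁ = (13.51×1.81) × 0.51 = 12.47 m³/s
A₂ = 16.08 × 1.15 = 18.49 m²
V₂ = Q/A₂ = 12.47/18.49 = 0.6744 m/s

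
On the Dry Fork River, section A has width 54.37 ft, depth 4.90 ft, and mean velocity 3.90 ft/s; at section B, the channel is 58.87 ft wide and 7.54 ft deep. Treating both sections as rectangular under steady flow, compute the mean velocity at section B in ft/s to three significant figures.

Q = A₁V₁ = (54.37×4.90) × 3.90 = 1039 ft³/s
A₂ = 58.87 × 7.54 = 443.9 ft²
V₂ = Q/A₂ = 1039/443.9 = 2.341 ft/s

2.34 ft/s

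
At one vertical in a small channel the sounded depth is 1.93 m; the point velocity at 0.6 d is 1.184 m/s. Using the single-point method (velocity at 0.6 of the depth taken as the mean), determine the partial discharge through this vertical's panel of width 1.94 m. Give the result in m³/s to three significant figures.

v̄ = v₀.₆ = 1.184 m/s
q = v̄ × d × w = 1.184 × 1.93 × 1.94 = 4.433 m³/s

4.43 m³/s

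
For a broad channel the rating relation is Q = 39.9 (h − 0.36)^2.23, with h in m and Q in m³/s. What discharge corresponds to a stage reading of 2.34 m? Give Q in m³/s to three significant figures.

Q = 39.9 × (2.34 − 0.36)^2.23 = 39.9 × 1.98^2.23 = 183.0 m³/s

183 m³/s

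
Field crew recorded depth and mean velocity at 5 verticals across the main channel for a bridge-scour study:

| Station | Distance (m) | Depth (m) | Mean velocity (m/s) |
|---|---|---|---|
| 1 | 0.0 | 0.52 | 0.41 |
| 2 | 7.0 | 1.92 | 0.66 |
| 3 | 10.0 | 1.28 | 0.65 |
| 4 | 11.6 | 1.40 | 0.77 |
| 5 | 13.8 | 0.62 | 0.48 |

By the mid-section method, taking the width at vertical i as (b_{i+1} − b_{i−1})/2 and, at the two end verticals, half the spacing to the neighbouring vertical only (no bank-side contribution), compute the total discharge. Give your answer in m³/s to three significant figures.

w_1 = (7.0 − 0.0)/2 = 3.5 m; q_1 = 0.41 × 0.52 × 3.5 = 0.7462 m³/s
w_2 = (10.0 − 0.0)/2 = 5 m; q_2 = 0.66 × 1.92 × 5 = 6.336 m³/s
w_3 = (11.6 − 7.0)/2 = 2.3 m; q_3 = 0.65 × 1.28 × 2.3 = 1.914 m³/s
w_4 = (13.8 − 10.0)/2 = 1.9 m; q_4 = 0.77 × 1.40 × 1.9 = 2.048 m³/s
w_5 = (13.8 − 11.6)/2 = 1.1 m; q_5 = 0.48 × 0.62 × 1.1 = 0.3274 m³/s
Q = Σ qᵢ = 11.37 m³/s

11.4 m³/s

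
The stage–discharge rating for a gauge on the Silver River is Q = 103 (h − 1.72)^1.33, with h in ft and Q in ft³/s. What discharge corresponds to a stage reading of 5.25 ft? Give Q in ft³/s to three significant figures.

Q = 103 × (5.25 − 1.72)^1.33 = 103 × 3.53^1.33 = 551.3 ft³/s

551 ft³/s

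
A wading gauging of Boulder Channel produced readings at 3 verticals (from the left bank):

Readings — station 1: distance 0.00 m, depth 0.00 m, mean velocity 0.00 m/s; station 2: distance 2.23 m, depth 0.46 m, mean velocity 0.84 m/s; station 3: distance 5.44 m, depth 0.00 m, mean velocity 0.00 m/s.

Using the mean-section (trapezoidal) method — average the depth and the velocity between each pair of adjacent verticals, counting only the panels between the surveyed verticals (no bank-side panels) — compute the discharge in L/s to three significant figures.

Panel 1-2: Δb = 2.23 m, d̄ = (0.00+0.46)/2 = 0.23, v̄ = (0.00+0.84)/2 = 0.42 → q = 2.23×0.23×0.42 = 0.2154 m³/s
Panel 2-3: Δb = 3.21 m, d̄ = (0.46+0.00)/2 = 0.23, v̄ = (0.84+0.00)/2 = 0.42 → q = 3.21×0.23×0.42 = 0.3101 m³/s
Q = Σ q = 0.5255 m³/s
= 0.5255 × 1000 = 525.5 L/s

526 L/s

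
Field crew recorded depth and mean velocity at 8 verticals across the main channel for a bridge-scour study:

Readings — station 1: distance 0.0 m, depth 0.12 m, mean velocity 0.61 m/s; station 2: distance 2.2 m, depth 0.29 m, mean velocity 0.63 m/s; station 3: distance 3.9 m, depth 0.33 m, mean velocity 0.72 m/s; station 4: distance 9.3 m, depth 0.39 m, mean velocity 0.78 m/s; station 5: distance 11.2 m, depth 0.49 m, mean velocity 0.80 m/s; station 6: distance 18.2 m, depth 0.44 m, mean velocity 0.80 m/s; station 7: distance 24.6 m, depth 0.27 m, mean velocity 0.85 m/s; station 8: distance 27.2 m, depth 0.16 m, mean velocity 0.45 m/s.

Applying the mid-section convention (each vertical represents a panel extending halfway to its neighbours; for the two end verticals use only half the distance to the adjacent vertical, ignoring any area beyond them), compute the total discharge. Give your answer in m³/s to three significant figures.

7.62 m³/s

w_1 = (2.2 − 0.0)/2 = 1.1 m; q_1 = 0.61 × 0.12 × 1.1 = 0.08052 m³/s
w_2 = (3.9 − 0.0)/2 = 1.95 m; q_2 = 0.63 × 0.29 × 1.95 = 0.3563 m³/s
w_3 = (9.3 − 2.2)/2 = 3.55 m; q_3 = 0.72 × 0.33 × 3.55 = 0.8435 m³/s
w_4 = (11.2 − 3.9)/2 = 3.65 m; q_4 = 0.78 × 0.39 × 3.65 = 1.110 m³/s
w_5 = (18.2 − 9.3)/2 = 4.45 m; q_5 = 0.80 × 0.49 × 4.45 = 1.744 m³/s
w_6 = (24.6 − 11.2)/2 = 6.7 m; q_6 = 0.80 × 0.44 × 6.7 = 2.358 m³/s
w_7 = (27.2 − 18.2)/2 = 4.5 m; q_7 = 0.85 × 0.27 × 4.5 = 1.033 m³/s
w_8 = (27.2 − 24.6)/2 = 1.3 m; q_8 = 0.45 × 0.16 × 1.3 = 0.09360 m³/s
Q = Σ qᵢ = 7.620 m³/s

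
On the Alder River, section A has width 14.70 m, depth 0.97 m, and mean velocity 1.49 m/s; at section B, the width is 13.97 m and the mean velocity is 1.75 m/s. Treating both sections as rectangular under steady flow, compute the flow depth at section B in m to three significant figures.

0.869 m

Q = A₁V₁ = (14.70×0.97) × 1.49 = 21.25 m³/s
d₂ = Q/(b₂ V₂) = 21.25/(13.97×1.75) = 0.8690 m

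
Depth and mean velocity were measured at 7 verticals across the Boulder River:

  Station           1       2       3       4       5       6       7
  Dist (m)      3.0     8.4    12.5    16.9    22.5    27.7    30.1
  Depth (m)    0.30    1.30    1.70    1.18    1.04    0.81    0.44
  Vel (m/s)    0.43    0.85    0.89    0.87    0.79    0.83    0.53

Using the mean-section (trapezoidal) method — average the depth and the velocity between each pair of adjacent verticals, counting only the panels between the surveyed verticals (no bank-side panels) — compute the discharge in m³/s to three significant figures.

Panel 1-2: Δb = 5.4 m, d̄ = (0.30+1.30)/2 = 0.8, v̄ = (0.43+0.85)/2 = 0.64 → q = 5.4×0.8×0.64 = 2.765 m³/s
Panel 2-3: Δb = 4.1 m, d̄ = (1.30+1.70)/2 = 1.5, v̄ = (0.85+0.89)/2 = 0.87 → q = 4.1×1.5×0.87 = 5.351 m³/s
Panel 3-4: Δb = 4.4 m, d̄ = (1.70+1.18)/2 = 1.44, v̄ = (0.89+0.87)/2 = 0.88 → q = 4.4×1.44×0.88 = 5.576 m³/s
Panel 4-5: Δb = 5.6 m, d̄ = (1.18+1.04)/2 = 1.11, v̄ = (0.87+0.79)/2 = 0.83 → q = 5.6×1.11×0.83 = 5.159 m³/s
Panel 5-6: Δb = 5.2 m, d̄ = (1.04+0.81)/2 = 0.925, v̄ = (0.79+0.83)/2 = 0.81 → q = 5.2×0.925×0.81 = 3.896 m³/s
Panel 6-7: Δb = 2.4 m, d̄ = (0.81+0.44)/2 = 0.625, v̄ = (0.83+0.53)/2 = 0.68 → q = 2.4×0.625×0.68 = 1.020 m³/s
Q = Σ q = 23.77 m³/s

23.8 m³/s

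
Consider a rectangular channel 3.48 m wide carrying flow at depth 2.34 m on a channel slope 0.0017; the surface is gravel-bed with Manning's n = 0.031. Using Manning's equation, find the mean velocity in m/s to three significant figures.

A = b·y = 3.48 × 2.34 = 8.143 m²
P = b + 2y = 3.48 + 2×2.34 = 8.160 m
R = A/P = 8.143/8.160 = 0.9979 m
Q = (1/n)·A·R^(2/3)·S^(1/2) = (1/0.031) × 8.143 × 0.9979^(2/3) × 0.0017^(1/2) = 10.82 m³/s
V = Q/A = 10.82/8.143 = 1.328 m/s

1.33 m/s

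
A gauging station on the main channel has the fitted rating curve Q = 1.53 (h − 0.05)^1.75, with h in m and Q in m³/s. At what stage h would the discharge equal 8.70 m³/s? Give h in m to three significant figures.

2.75 m

h − h₀ = (Q/C)^(1/b) = (8.70/1.53)^(1/1.75) = 2.700 m
h = 0.05 + 2.700 = 2.750 m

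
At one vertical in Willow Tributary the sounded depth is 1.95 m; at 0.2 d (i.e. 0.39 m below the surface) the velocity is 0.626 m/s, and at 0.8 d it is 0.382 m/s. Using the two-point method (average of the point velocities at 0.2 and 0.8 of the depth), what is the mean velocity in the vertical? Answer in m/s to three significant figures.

0.504 m/s

v̄ = (0.626 + 0.382) / 2 = 0.5040 m/s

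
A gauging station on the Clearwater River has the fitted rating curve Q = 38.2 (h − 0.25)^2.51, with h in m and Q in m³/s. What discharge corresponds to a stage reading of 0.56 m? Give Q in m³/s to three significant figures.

2.02 m³/s

Q = 38.2 × (0.56 − 0.25)^2.51 = 38.2 × 0.31^2.51 = 2.020 m³/s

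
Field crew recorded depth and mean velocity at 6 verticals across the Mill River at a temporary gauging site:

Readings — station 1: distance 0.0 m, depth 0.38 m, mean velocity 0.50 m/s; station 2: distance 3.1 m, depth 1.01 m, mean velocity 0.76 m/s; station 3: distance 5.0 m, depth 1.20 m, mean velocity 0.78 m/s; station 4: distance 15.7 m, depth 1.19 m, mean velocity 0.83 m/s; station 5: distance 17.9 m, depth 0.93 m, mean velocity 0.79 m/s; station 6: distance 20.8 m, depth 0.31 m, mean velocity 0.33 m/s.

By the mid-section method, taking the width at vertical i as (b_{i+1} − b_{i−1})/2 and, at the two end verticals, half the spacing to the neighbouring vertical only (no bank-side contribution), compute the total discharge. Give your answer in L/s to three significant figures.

16500 L/s

w_1 = (3.1 − 0.0)/2 = 1.55 m; q_1 = 0.50 × 0.38 × 1.55 = 0.2945 m³/s
w_2 = (5.0 − 0.0)/2 = 2.5 m; q_2 = 0.76 × 1.01 × 2.5 = 1.919 m³/s
w_3 = (15.7 − 3.1)/2 = 6.3 m; q_3 = 0.78 × 1.20 × 6.3 = 5.897 m³/s
w_4 = (17.9 − 5.0)/2 = 6.45 m; q_4 = 0.83 × 1.19 × 6.45 = 6.371 m³/s
w_5 = (20.8 − 15.7)/2 = 2.55 m; q_5 = 0.79 × 0.93 × 2.55 = 1.873 m³/s
w_6 = (20.8 − 17.9)/2 = 1.45 m; q_6 = 0.33 × 0.31 × 1.45 = 0.1483 m³/s
Q = Σ qᵢ = 16.50 m³/s
= 16.50 × 1000 = 16500 L/s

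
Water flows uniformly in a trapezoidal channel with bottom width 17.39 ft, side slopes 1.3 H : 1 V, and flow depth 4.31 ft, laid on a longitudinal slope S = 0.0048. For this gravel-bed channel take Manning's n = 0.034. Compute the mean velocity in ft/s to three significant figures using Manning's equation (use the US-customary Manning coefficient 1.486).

A = (b + z·y)·y = (17.39 + 1.3×4.31)×4.31 = 99.10 ft²
P = b + 2y√(1+z²) = 17.39 + 2×4.31×√(1+1.3²) = 31.53 ft
R = A/P = 99.10/31.53 = 3.143 ft
Q = (1.486/n)·A·R^(2/3)·S^(1/2) = (1.486/0.034) × 99.10 × 3.143^(2/3) × 0.0048^(1/2) = 643.9 ft³/s
V = Q/A = 643.9/99.10 = 6.497 ft/s

6.50 ft/s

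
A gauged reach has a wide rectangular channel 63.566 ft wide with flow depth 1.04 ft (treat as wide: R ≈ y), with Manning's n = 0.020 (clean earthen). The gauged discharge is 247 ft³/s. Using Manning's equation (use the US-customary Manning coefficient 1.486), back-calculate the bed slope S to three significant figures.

0.00240

A = b·y = 63.566 × 1.04 = 66.11 ft²
Wide channel: R ≈ y = 1.04 ft
S = (Q·n / (1.486·A·R^(2/3)))² = (247×0.020 / (1.486×66.11×1.026))² = 0.002400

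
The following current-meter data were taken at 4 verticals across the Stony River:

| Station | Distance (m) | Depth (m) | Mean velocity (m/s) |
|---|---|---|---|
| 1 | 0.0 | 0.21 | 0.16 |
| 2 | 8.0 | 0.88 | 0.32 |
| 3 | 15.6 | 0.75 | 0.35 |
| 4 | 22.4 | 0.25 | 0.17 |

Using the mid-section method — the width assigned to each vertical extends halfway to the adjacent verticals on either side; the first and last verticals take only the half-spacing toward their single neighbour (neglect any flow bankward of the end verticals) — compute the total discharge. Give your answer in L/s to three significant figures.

w_1 = (8.0 − 0.0)/2 = 4 m; q_1 = 0.16 × 0.21 × 4 = 0.1344 m³/s
w_2 = (15.6 − 0.0)/2 = 7.8 m; q_2 = 0.32 × 0.88 × 7.8 = 2.196 m³/s
w_3 = (22.4 − 8.0)/2 = 7.2 m; q_3 = 0.35 × 0.75 × 7.2 = 1.890 m³/s
w_4 = (22.4 − 15.6)/2 = 3.4 m; q_4 = 0.17 × 0.25 × 3.4 = 0.1445 m³/s
Q = Σ qᵢ = 4.365 m³/s
= 4.365 × 1000 = 4365 L/s

4370 L/s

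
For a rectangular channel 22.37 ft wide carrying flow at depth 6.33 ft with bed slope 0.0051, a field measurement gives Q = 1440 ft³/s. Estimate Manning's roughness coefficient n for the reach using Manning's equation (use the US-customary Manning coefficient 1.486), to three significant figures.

0.0265

A = b·y = 22.37 × 6.33 = 141.6 ft²
P = b + 2y = 22.37 + 2×6.33 = 35.03 ft
R = A/P = 141.6/35.03 = 4.042 ft
n = (1.486/Q)·A·R^(2/3)·S^(1/2) = (1.486/1440) × 141.6 × 2.538 × 0.07141 = 0.02648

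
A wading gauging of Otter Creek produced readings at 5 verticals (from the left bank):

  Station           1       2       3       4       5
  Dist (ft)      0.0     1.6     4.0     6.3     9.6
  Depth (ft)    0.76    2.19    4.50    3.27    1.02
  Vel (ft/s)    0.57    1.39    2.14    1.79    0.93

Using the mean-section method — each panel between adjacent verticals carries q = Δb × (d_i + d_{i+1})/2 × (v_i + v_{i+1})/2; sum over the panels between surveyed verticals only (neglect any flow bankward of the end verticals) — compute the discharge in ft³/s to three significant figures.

43.7 ft³/s

Panel 1-2: Δb = 1.6 ft, d̄ = (0.76+2.19)/2 = 1.475, v̄ = (0.57+1.39)/2 = 0.98 → q = 1.6×1.475×0.98 = 2.313 ft³/s
Panel 2-3: Δb = 2.4 ft, d̄ = (2.19+4.50)/2 = 3.345, v̄ = (1.39+2.14)/2 = 1.765 → q = 2.4×3.345×1.765 = 14.17 ft³/s
Panel 3-4: Δb = 2.3 ft, d̄ = (4.50+3.27)/2 = 3.885, v̄ = (2.14+1.79)/2 = 1.965 → q = 2.3×3.885×1.965 = 17.56 ft³/s
Panel 4-5: Δb = 3.3 ft, d̄ = (3.27+1.02)/2 = 2.145, v̄ = (1.79+0.93)/2 = 1.36 → q = 3.3×2.145×1.36 = 9.627 ft³/s
Q = Σ q = 43.67 ft³/s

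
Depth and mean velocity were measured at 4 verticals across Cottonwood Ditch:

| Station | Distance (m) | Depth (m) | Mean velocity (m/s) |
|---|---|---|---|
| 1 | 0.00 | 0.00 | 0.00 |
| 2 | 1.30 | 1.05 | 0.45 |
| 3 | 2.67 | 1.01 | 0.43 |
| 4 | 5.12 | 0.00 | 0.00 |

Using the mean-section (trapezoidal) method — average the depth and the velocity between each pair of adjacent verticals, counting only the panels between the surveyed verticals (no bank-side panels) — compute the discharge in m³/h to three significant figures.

3750 m³/h

Panel 1-2: Δb = 1.3 m, d̄ = (0.00+1.05)/2 = 0.525, v̄ = (0.00+0.45)/2 = 0.225 → q = 1.3×0.525×0.225 = 0.1536 m³/s
Panel 2-3: Δb = 1.37 m, d̄ = (1.05+1.01)/2 = 1.03, v̄ = (0.45+0.43)/2 = 0.44 → q = 1.37×1.03×0.44 = 0.6209 m³/s
Panel 3-4: Δb = 2.45 m, d̄ = (1.01+0.00)/2 = 0.505, v̄ = (0.43+0.00)/2 = 0.215 → q = 2.45×0.505×0.215 = 0.2660 m³/s
Q = Σ q = 1.040 m³/s
= 1.040 × 3600 = 3746 m³/h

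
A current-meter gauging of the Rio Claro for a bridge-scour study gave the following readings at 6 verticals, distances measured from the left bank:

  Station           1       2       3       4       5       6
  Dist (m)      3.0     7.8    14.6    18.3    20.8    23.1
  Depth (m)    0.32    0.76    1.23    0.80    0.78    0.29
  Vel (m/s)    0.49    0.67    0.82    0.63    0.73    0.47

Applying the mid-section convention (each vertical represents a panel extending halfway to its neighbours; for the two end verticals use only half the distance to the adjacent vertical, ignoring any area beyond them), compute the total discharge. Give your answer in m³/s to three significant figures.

11.7 m³/s

w_1 = (7.8 − 3.0)/2 = 2.4 m; q_1 = 0.49 × 0.32 × 2.4 = 0.3763 m³/s
w_2 = (14.6 − 3.0)/2 = 5.8 m; q_2 = 0.67 × 0.76 × 5.8 = 2.953 m³/s
w_3 = (18.3 − 7.8)/2 = 5.25 m; q_3 = 0.82 × 1.23 × 5.25 = 5.295 m³/s
w_4 = (20.8 − 14.6)/2 = 3.1 m; q_4 = 0.63 × 0.80 × 3.1 = 1.562 m³/s
w_5 = (23.1 − 18.3)/2 = 2.4 m; q_5 = 0.73 × 0.78 × 2.4 = 1.367 m³/s
w_6 = (23.1 − 20.8)/2 = 1.15 m; q_6 = 0.47 × 0.29 × 1.15 = 0.1567 m³/s
Q = Σ qᵢ = 11.71 m³/s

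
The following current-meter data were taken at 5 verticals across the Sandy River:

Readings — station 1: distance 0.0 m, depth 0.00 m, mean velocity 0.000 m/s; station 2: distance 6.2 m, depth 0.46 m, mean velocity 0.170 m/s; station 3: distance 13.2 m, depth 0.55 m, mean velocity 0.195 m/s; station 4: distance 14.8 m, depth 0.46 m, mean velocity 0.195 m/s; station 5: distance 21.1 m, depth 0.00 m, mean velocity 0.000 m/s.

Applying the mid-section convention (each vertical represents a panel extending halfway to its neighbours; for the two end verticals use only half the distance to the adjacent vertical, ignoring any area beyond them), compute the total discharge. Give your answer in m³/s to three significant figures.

1.33 m³/s

w_2 = (13.2 − 0.0)/2 = 6.6 m; q_2 = 0.170 × 0.46 × 6.6 = 0.5161 m³/s
w_3 = (14.8 − 6.2)/2 = 4.3 m; q_3 = 0.195 × 0.55 × 4.3 = 0.4612 m³/s
w_4 = (21.1 − 13.2)/2 = 3.95 m; q_4 = 0.195 × 0.46 × 3.95 = 0.3543 m³/s
Stations 1, 5 contribute zero (depth or velocity is 0).
Q = Σ qᵢ = 1.332 m³/s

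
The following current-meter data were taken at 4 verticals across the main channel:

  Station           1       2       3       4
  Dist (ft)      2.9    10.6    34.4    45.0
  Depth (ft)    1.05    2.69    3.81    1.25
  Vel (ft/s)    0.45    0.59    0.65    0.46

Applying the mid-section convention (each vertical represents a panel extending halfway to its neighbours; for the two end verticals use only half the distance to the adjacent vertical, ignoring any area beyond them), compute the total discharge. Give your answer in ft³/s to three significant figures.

72.5 ft³/s

w_1 = (10.6 − 2.9)/2 = 3.85 ft; q_1 = 0.45 × 1.05 × 3.85 = 1.819 ft³/s
w_2 = (34.4 − 2.9)/2 = 15.75 ft; q_2 = 0.59 × 2.69 × 15.75 = 25.00 ft³/s
w_3 = (45.0 − 10.6)/2 = 17.2 ft; q_3 = 0.65 × 3.81 × 17.2 = 42.60 ft³/s
w_4 = (45.0 − 34.4)/2 = 5.3 ft; q_4 = 0.46 × 1.25 × 5.3 = 3.048 ft³/s
Q = Σ qᵢ = 72.46 ft³/s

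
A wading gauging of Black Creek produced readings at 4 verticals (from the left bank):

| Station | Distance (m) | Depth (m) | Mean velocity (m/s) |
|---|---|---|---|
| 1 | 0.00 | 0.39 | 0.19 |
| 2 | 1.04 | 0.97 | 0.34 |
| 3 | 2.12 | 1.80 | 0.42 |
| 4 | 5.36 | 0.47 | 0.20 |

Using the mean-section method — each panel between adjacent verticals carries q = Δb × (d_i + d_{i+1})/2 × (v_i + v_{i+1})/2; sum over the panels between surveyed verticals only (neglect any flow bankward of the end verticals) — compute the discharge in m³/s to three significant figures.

1.90 m³/s

Panel 1-2: Δb = 1.04 m, d̄ = (0.39+0.97)/2 = 0.68, v̄ = (0.19+0.34)/2 = 0.265 → q = 1.04×0.68×0.265 = 0.1874 m³/s
Panel 2-3: Δb = 1.08 m, d̄ = (0.97+1.80)/2 = 1.385, v̄ = (0.34+0.42)/2 = 0.38 → q = 1.08×1.385×0.38 = 0.5684 m³/s
Panel 3-4: Δb = 3.24 m, d̄ = (1.80+0.47)/2 = 1.135, v̄ = (0.42+0.20)/2 = 0.31 → q = 3.24×1.135×0.31 = 1.140 m³/s
Q = Σ q = 1.896 m³/s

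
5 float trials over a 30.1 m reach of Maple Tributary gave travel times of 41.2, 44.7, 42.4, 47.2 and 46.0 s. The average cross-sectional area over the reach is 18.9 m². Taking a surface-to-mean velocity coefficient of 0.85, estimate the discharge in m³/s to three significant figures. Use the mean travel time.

t̄ = (41.2 + 44.7 + 42.4 + 47.2 + 46.0) / 5 = 44.3 s
v_surface = L / t̄ = 30.1 / 44.3 = 0.6795 m/s
v_mean = 0.85 × 0.6795 = 0.5775 m/s
Q = A × v_mean = 18.9 × 0.5775 = 10.92 m³/s

10.9 m³/s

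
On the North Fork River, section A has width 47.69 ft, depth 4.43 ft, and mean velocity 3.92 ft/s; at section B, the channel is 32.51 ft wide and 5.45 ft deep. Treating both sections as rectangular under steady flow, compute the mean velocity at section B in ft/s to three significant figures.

Q = A₁V₁ = (47.69×4.43) × 3.92 = 828.2 ft³/s
A₂ = 32.51 × 5.45 = 177.2 ft²
V₂ = Q/A₂ = 828.2/177.2 = 4.674 ft/s

4.67 ft/s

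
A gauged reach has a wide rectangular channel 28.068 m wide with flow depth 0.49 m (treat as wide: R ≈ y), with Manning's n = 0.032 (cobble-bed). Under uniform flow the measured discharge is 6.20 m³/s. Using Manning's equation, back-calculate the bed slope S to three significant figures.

A = b·y = 28.068 × 0.49 = 13.75 m²
Wide channel: R ≈ y = 0.49 m
S = (Q·n / (1·A·R^(2/3)))² = (6.20×0.032 / (1×13.75×0.6215))² = 0.0005387

0.000539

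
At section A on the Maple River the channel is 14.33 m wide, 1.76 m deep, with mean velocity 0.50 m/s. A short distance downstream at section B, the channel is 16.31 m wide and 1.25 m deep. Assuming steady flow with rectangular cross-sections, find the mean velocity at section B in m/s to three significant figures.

0.619 m/s

Q = A₁V₁ = (14.33×1.76) × 0.50 = 12.61 m³/s
A₂ = 16.31 × 1.25 = 20.39 m²
V₂ = Q/A₂ = 12.61/20.39 = 0.6185 m/s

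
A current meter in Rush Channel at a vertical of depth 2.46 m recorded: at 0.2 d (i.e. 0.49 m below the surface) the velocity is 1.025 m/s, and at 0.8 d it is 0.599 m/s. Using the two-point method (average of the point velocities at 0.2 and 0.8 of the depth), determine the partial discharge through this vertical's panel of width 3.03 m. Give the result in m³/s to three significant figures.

6.05 m³/s

v̄ = (1.025 + 0.599) / 2 = 0.8120 m/s
q = v̄ × d × w = 0.8120 × 2.46 × 3.03 = 6.052 m³/s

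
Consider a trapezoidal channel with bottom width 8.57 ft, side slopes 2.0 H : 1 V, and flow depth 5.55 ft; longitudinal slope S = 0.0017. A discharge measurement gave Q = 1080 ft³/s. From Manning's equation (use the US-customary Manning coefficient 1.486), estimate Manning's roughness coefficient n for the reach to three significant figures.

A = (b + z·y)·y = (8.57 + 2.0×5.55)×5.55 = 109.2 ft²
P = b + 2y√(1+z²) = 8.57 + 2×5.55×√(1+2.0²) = 33.39 ft
R = A/P = 109.2/33.39 = 3.269 ft
n = (1.486/Q)·A·R^(2/3)·S^(1/2) = (1.486/1080) × 109.2 × 2.203 × 0.04123 = 0.01364

0.0136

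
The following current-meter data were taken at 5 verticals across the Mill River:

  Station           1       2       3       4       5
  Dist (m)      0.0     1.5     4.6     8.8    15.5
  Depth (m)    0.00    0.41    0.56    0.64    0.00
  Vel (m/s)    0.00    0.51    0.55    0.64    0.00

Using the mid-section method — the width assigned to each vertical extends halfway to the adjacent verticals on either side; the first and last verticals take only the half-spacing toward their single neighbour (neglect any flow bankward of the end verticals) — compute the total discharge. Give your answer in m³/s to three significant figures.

3.84 m³/s

w_2 = (4.6 − 0.0)/2 = 2.3 m; q_2 = 0.51 × 0.41 × 2.3 = 0.4809 m³/s
w_3 = (8.8 − 1.5)/2 = 3.65 m; q_3 = 0.55 × 0.56 × 3.65 = 1.124 m³/s
w_4 = (15.5 − 4.6)/2 = 5.45 m; q_4 = 0.64 × 0.64 × 5.45 = 2.232 m³/s
Stations 1, 5 contribute zero (depth or velocity is 0).
Q = Σ qᵢ = 3.837 m³/s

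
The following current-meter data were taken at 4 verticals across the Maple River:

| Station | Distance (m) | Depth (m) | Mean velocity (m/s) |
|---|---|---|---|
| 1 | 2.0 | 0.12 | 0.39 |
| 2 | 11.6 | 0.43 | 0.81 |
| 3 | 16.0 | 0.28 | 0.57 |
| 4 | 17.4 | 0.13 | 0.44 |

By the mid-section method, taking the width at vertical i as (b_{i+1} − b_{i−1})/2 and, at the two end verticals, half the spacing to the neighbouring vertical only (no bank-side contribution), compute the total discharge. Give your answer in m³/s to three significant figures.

3.17 m³/s

w_1 = (11.6 − 2.0)/2 = 4.8 m; q_1 = 0.39 × 0.12 × 4.8 = 0.2246 m³/s
w_2 = (16.0 − 2.0)/2 = 7 m; q_2 = 0.81 × 0.43 × 7 = 2.438 m³/s
w_3 = (17.4 − 11.6)/2 = 2.9 m; q_3 = 0.57 × 0.28 × 2.9 = 0.4628 m³/s
w_4 = (17.4 − 16.0)/2 = 0.7 m; q_4 = 0.44 × 0.13 × 0.7 = 0.04004 m³/s
Q = Σ qᵢ = 3.166 m³/s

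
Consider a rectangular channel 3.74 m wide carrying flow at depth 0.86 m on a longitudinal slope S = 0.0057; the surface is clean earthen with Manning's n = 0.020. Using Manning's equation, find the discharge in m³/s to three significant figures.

A = b·y = 3.74 × 0.86 = 3.216 m²
P = b + 2y = 3.74 + 2×0.86 = 5.460 m
R = A/P = 3.216/5.460 = 0.5891 m
Q = (1/n)·A·R^(2/3)·S^(1/2) = (1/0.020) × 3.216 × 0.5891^(2/3) × 0.0057^(1/2) = 8.532 m³/s

8.53 m³/s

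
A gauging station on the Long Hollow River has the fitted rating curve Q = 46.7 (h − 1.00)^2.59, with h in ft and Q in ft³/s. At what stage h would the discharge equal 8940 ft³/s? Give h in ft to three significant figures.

h − h₀ = (Q/C)^(1/b) = (8940/46.7)^(1/2.59) = 7.605 ft
h = 1.00 + 7.605 = 8.605 ft

8.60 ft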